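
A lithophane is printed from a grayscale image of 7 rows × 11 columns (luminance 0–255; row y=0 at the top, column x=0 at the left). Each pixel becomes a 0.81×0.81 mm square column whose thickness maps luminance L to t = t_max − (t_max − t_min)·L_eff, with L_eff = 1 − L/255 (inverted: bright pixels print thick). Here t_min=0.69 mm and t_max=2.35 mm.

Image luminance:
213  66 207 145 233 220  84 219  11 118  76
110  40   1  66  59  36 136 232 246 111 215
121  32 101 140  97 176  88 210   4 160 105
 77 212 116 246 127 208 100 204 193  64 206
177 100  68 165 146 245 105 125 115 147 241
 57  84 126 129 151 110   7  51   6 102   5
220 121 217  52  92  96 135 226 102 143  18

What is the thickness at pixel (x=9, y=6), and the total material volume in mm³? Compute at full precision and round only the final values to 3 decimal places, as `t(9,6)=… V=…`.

t(9,6)=1.621 V=76.352

span = t_max - t_min = 2.35 - 0.69 = 1.660
L(9,6) = 143, L_eff = 1 - 143/255 = 0.439216 (inverted)
t(9,6) = 2.35 - 1.660·0.439216 = 1.621
Σt over all 7·11 pixels = 593501/5100 ≈ 116.3727451
V = pitch²·Σt = 0.81²·593501/5100 = 76.352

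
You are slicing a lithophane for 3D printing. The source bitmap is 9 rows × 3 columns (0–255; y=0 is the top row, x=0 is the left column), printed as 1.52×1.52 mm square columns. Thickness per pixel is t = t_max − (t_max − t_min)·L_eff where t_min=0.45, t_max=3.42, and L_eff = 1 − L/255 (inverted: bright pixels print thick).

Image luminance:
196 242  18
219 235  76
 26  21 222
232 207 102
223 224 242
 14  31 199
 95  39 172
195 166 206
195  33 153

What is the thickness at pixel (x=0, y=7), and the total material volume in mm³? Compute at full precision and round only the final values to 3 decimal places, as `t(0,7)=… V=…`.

t(0,7)=2.721 V=135.251

span = t_max - t_min = 3.42 - 0.45 = 2.970
L(0,7) = 195, L_eff = 1 - 195/255 = 0.235294 (inverted)
t(0,7) = 3.42 - 2.970·0.235294 = 2.721
Σt over all 9·3 pixels = 124398/2125 ≈ 58.5402353
V = pitch²·Σt = 1.52²·124398/2125 = 135.251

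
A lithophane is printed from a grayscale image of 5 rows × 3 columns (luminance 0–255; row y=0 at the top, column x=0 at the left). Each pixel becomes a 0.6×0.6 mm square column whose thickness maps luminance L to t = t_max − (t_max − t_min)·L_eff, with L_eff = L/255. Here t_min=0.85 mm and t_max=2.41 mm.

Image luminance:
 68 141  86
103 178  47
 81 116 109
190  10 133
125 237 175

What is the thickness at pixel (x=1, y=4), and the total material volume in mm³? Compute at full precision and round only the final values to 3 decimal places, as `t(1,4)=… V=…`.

t(1,4)=0.960 V=9.052

span = t_max - t_min = 2.41 - 0.85 = 1.560
L(1,4) = 237, L_eff = 237/255 = 0.929412
t(1,4) = 2.41 - 1.560·0.929412 = 0.960
Σt over all 5·3 pixels = 213727/8500 ≈ 25.1443529
V = pitch²·Σt = 0.6²·213727/8500 = 9.052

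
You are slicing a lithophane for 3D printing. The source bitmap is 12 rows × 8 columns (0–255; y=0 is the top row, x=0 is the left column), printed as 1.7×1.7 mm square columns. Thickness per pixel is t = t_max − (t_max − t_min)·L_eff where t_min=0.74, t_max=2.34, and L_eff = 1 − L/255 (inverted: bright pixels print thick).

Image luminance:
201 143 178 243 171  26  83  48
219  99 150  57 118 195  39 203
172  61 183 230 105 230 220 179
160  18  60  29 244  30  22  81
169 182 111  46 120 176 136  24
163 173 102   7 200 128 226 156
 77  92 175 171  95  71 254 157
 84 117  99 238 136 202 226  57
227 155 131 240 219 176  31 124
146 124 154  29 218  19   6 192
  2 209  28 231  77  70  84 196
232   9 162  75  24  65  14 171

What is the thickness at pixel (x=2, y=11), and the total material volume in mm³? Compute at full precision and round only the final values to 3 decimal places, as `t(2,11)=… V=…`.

span = t_max - t_min = 2.34 - 0.74 = 1.600
L(2,11) = 162, L_eff = 1 - 162/255 = 0.364706 (inverted)
t(2,11) = 2.34 - 1.600·0.364706 = 1.756
Σt over all 12·8 pixels = 189832/1275 ≈ 148.8878431
V = pitch²·Σt = 1.7²·189832/1275 = 430.286

t(2,11)=1.756 V=430.286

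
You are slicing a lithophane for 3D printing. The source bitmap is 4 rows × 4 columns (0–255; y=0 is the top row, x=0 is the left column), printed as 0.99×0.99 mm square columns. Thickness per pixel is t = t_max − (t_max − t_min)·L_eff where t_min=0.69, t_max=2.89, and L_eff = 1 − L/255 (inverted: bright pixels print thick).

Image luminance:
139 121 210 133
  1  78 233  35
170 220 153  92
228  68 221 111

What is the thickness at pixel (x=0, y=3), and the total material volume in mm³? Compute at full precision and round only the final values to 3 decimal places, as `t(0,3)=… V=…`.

span = t_max - t_min = 2.89 - 0.69 = 2.200
L(0,3) = 228, L_eff = 1 - 228/255 = 0.105882 (inverted)
t(0,3) = 2.89 - 2.200·0.105882 = 2.657
Σt over all 4·4 pixels = 38419/1275 ≈ 30.1325490
V = pitch²·Σt = 0.99²·38419/1275 = 29.533

t(0,3)=2.657 V=29.533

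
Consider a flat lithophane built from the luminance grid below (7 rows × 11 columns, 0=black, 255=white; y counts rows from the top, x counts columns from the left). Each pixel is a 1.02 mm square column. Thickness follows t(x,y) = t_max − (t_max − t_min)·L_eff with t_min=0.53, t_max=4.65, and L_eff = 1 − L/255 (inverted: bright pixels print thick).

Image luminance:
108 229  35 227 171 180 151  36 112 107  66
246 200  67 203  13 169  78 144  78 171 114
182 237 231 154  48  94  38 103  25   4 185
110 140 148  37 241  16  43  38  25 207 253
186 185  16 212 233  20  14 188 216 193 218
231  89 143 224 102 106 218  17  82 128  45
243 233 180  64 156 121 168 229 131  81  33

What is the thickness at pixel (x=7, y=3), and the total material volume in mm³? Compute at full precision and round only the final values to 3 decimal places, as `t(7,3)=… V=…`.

span = t_max - t_min = 4.65 - 0.53 = 4.120
L(7,3) = 38, L_eff = 1 - 38/255 = 0.850980 (inverted)
t(7,3) = 4.65 - 4.120·0.850980 = 1.144
Σt over all 7·11 pixels = 5230283/25500 ≈ 205.1091373
V = pitch²·Σt = 1.02²·5230283/25500 = 213.396

t(7,3)=1.144 V=213.396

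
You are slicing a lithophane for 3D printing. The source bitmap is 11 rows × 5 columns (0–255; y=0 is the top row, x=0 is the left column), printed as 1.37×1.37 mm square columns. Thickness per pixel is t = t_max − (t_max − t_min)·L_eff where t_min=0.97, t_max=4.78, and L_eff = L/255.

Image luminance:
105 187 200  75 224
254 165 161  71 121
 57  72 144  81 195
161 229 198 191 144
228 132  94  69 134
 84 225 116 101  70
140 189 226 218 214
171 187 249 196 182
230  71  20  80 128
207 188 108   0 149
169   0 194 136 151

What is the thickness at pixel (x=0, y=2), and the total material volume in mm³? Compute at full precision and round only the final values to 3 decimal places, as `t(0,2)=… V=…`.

span = t_max - t_min = 4.78 - 0.97 = 3.810
L(0,2) = 57, L_eff = 57/255 = 0.223529
t(0,2) = 4.78 - 3.810·0.223529 = 3.928
Σt over all 11·5 pixels = 1207093/8500 ≈ 142.0109412
V = pitch²·Σt = 1.37²·1207093/8500 = 266.540

t(0,2)=3.928 V=266.540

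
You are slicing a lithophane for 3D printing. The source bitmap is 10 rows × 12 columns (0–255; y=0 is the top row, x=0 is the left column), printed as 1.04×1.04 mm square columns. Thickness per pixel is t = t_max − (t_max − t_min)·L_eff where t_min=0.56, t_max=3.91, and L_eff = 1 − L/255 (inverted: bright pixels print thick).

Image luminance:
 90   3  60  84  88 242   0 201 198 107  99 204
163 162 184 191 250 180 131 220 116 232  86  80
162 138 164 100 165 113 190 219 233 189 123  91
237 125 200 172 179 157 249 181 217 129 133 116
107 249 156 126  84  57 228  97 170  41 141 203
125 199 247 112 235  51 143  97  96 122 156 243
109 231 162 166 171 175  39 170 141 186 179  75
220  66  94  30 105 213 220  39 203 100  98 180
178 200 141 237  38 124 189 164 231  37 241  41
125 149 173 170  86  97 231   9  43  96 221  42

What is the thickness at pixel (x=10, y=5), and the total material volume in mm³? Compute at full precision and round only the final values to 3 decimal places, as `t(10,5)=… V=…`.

span = t_max - t_min = 3.91 - 0.56 = 3.350
L(10,5) = 156, L_eff = 1 - 156/255 = 0.388235 (inverted)
t(10,5) = 3.91 - 3.350·0.388235 = 2.609
Σt over all 10·12 pixels = 1513411/5100 ≈ 296.7472549
V = pitch²·Σt = 1.04²·1513411/5100 = 320.962

t(10,5)=2.609 V=320.962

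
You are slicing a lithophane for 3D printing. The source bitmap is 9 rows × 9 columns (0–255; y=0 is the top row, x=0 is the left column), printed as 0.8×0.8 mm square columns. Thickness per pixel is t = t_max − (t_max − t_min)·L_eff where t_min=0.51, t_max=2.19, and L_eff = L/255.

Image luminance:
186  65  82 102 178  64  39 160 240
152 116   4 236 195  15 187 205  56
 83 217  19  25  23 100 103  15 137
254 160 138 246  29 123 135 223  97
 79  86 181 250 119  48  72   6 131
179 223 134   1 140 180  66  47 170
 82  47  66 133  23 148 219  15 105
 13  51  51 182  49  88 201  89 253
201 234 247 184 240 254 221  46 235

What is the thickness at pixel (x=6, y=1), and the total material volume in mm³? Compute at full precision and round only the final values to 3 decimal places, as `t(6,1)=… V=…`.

span = t_max - t_min = 2.19 - 0.51 = 1.680
L(6,1) = 187, L_eff = 187/255 = 0.733333
t(6,1) = 2.19 - 1.680·0.733333 = 0.958
Σt over all 9·9 pixels = 936727/8500 ≈ 110.2031765
V = pitch²·Σt = 0.8²·936727/8500 = 70.530

t(6,1)=0.958 V=70.530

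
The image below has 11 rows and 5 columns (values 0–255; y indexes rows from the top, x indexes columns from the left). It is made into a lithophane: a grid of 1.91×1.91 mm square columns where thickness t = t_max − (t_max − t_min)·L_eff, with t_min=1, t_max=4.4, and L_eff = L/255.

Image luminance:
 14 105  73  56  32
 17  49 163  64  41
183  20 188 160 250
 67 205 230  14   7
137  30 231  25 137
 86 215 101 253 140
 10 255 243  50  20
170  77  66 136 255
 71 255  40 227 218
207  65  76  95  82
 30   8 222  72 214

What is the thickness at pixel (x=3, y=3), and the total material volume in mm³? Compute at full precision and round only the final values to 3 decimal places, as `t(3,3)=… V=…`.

t(3,3)=4.213 V=568.763

span = t_max - t_min = 4.4 - 1 = 3.400
L(3,3) = 14, L_eff = 14/255 = 0.054902
t(3,3) = 4.4 - 3.400·0.054902 = 4.213
Σt over all 11·5 pixels = 11693/75 ≈ 155.9066667
V = pitch²·Σt = 1.91²·11693/75 = 568.763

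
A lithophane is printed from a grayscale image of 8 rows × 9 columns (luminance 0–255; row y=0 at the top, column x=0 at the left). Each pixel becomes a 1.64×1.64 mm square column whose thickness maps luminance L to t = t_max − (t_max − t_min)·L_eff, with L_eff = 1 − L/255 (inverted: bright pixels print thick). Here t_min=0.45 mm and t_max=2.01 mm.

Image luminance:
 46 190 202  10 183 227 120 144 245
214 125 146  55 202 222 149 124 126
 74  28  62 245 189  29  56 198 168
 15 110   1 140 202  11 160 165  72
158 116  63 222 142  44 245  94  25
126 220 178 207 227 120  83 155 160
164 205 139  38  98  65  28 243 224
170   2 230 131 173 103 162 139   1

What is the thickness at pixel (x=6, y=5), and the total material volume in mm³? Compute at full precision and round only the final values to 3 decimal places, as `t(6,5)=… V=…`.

span = t_max - t_min = 2.01 - 0.45 = 1.560
L(6,5) = 83, L_eff = 1 - 83/255 = 0.674510 (inverted)
t(6,5) = 2.01 - 1.560·0.674510 = 0.958
Σt over all 8·9 pixels = 38613/425 ≈ 90.8541176
V = pitch²·Σt = 1.64²·38613/425 = 244.361

t(6,5)=0.958 V=244.361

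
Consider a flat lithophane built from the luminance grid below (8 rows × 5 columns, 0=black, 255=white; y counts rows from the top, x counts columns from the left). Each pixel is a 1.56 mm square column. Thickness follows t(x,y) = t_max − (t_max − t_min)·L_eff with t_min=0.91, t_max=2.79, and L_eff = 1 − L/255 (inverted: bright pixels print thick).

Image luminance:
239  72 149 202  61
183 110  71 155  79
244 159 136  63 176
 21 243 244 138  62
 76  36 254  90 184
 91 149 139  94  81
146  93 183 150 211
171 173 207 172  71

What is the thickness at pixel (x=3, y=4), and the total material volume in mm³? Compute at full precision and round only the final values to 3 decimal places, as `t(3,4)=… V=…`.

t(3,4)=1.574 V=188.663

span = t_max - t_min = 2.79 - 0.91 = 1.880
L(3,4) = 90, L_eff = 1 - 90/255 = 0.647059 (inverted)
t(3,4) = 2.79 - 1.880·0.647059 = 1.574
Σt over all 8·5 pixels = 494216/6375 ≈ 77.5240784
V = pitch²·Σt = 1.56²·494216/6375 = 188.663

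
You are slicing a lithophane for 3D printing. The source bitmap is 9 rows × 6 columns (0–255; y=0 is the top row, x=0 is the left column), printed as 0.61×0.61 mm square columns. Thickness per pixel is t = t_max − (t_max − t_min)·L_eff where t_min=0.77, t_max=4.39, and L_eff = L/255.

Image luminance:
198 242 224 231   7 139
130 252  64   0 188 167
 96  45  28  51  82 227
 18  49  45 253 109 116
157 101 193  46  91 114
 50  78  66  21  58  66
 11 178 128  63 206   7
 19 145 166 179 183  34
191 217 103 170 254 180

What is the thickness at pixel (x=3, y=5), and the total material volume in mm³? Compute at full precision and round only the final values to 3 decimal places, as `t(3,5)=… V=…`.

span = t_max - t_min = 4.39 - 0.77 = 3.620
L(3,5) = 21, L_eff = 21/255 = 0.082353
t(3,5) = 4.39 - 3.620·0.082353 = 4.092
Σt over all 9·6 pixels = 1857599/12750 ≈ 145.6940392
V = pitch²·Σt = 0.61²·1857599/12750 = 54.213

t(3,5)=4.092 V=54.213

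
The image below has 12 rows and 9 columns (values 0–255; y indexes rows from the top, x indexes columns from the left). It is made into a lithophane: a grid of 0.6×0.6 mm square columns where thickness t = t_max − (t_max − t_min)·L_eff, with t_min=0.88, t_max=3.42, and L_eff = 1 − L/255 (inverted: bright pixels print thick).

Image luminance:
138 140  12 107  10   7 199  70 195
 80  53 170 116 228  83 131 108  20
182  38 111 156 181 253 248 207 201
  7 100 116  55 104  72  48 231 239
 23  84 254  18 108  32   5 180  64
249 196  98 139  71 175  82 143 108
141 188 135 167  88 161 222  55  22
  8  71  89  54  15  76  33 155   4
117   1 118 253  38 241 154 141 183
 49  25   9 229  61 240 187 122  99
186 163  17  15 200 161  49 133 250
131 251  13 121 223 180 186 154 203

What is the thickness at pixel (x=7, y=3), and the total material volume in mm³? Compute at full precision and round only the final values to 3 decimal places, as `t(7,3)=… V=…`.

span = t_max - t_min = 3.42 - 0.88 = 2.540
L(7,3) = 231, L_eff = 1 - 231/255 = 0.094118 (inverted)
t(7,3) = 3.42 - 2.540·0.094118 = 3.181
Σt over all 12·9 pixels = 477804/2125 ≈ 224.8489412
V = pitch²·Σt = 0.6²·477804/2125 = 80.946

t(7,3)=3.181 V=80.946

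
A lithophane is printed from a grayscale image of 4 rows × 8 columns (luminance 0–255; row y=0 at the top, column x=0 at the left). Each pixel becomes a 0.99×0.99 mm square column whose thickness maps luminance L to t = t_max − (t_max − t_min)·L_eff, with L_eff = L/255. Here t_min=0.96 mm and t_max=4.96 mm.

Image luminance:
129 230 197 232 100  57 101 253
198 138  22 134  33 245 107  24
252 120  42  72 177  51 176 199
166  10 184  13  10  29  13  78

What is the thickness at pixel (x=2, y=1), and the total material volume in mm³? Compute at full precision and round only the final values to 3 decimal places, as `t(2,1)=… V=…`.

t(2,1)=4.615 V=97.263

span = t_max - t_min = 4.96 - 0.96 = 4.000
L(2,1) = 22, L_eff = 22/255 = 0.086275
t(2,1) = 4.96 - 4.000·0.086275 = 4.615
Σt over all 4·8 pixels = 42176/425 ≈ 99.2376471
V = pitch²·Σt = 0.99²·42176/425 = 97.263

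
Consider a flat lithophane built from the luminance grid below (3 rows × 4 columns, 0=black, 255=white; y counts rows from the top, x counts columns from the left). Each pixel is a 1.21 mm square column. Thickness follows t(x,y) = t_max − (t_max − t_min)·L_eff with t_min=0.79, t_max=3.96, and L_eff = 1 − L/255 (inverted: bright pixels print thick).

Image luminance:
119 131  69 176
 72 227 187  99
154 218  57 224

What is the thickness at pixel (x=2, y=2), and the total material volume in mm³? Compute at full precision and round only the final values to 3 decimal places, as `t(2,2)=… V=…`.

t(2,2)=1.499 V=45.422

span = t_max - t_min = 3.96 - 0.79 = 3.170
L(2,2) = 57, L_eff = 1 - 57/255 = 0.776471 (inverted)
t(2,2) = 3.96 - 3.170·0.776471 = 1.499
Σt over all 3·4 pixels = 791101/25500 ≈ 31.0235686
V = pitch²·Σt = 1.21²·791101/25500 = 45.422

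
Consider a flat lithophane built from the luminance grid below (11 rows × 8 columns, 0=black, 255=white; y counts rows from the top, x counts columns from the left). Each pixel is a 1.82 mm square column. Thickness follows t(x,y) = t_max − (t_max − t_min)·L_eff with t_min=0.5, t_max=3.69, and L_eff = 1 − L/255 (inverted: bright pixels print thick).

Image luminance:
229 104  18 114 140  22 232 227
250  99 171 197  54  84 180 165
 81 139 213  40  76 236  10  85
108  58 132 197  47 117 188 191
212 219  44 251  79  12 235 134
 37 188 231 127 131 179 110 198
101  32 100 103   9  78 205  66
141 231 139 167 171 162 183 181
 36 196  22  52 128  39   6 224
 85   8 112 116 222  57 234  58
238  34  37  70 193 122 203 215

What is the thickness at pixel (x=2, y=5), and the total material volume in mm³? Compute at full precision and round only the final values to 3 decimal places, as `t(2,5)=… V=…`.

t(2,5)=3.390 V=616.765

span = t_max - t_min = 3.69 - 0.5 = 3.190
L(2,5) = 231, L_eff = 1 - 231/255 = 0.094118 (inverted)
t(2,5) = 3.69 - 3.190·0.094118 = 3.390
Σt over all 11·8 pixels = 1582691/8500 ≈ 186.1989412
V = pitch²·Σt = 1.82²·1582691/8500 = 616.765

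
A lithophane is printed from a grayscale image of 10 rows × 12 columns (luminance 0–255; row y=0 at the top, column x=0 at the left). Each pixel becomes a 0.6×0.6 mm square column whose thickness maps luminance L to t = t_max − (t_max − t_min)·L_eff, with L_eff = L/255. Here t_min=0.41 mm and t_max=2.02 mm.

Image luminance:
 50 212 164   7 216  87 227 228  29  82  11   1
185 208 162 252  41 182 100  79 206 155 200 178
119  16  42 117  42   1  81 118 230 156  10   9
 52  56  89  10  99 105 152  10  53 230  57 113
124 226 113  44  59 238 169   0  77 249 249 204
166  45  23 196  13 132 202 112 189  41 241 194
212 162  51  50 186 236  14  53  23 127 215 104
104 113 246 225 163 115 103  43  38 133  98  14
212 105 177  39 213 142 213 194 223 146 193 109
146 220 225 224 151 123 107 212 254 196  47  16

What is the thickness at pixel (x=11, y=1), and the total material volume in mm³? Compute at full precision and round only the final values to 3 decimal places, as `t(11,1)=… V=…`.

t(11,1)=0.896 V=52.602

span = t_max - t_min = 2.02 - 0.41 = 1.610
L(11,1) = 178, L_eff = 178/255 = 0.698039
t(11,1) = 2.02 - 1.610·0.698039 = 0.896
Σt over all 10·12 pixels = 74519/510 ≈ 146.1156863
V = pitch²·Σt = 0.6²·74519/510 = 52.602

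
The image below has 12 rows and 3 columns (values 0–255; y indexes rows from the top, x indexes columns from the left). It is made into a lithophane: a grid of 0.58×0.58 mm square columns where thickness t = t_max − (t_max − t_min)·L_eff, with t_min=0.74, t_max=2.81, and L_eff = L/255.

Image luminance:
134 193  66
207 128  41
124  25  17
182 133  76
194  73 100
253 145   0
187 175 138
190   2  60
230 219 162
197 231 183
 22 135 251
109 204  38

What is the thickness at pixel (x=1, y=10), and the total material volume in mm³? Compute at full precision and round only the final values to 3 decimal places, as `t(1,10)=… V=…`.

span = t_max - t_min = 2.81 - 0.74 = 2.070
L(1,10) = 135, L_eff = 135/255 = 0.529412
t(1,10) = 2.81 - 2.070·0.529412 = 1.714
Σt over all 12·3 pixels = 131751/2125 ≈ 62.0004706
V = pitch²·Σt = 0.58²·131751/2125 = 20.857

t(1,10)=1.714 V=20.857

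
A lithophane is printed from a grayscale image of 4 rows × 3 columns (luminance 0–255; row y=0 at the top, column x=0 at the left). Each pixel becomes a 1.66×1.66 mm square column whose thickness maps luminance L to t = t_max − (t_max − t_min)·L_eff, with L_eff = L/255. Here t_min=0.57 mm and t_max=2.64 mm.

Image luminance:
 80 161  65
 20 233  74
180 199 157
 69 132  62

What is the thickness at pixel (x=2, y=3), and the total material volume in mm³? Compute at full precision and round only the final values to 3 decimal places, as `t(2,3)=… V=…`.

span = t_max - t_min = 2.64 - 0.57 = 2.070
L(2,3) = 62, L_eff = 62/255 = 0.243137
t(2,3) = 2.64 - 2.070·0.243137 = 2.137
Σt over all 4·3 pixels = 42618/2125 ≈ 20.0555294
V = pitch²·Σt = 1.66²·42618/2125 = 55.265

t(2,3)=2.137 V=55.265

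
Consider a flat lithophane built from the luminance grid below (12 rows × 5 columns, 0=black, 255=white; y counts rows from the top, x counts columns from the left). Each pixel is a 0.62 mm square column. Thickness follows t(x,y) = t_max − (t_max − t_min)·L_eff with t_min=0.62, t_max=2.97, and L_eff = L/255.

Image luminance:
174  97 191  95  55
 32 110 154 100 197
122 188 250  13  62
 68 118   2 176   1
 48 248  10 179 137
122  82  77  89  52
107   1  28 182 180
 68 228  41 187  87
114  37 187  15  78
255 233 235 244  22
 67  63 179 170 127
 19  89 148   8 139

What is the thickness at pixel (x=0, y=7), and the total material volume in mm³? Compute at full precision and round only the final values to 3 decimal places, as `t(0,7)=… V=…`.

span = t_max - t_min = 2.97 - 0.62 = 2.350
L(0,7) = 68, L_eff = 68/255 = 0.266667
t(0,7) = 2.97 - 2.350·0.266667 = 2.343
Σt over all 12·5 pixels = 589831/5100 ≈ 115.6531373
V = pitch²·Σt = 0.62²·589831/5100 = 44.457

t(0,7)=2.343 V=44.457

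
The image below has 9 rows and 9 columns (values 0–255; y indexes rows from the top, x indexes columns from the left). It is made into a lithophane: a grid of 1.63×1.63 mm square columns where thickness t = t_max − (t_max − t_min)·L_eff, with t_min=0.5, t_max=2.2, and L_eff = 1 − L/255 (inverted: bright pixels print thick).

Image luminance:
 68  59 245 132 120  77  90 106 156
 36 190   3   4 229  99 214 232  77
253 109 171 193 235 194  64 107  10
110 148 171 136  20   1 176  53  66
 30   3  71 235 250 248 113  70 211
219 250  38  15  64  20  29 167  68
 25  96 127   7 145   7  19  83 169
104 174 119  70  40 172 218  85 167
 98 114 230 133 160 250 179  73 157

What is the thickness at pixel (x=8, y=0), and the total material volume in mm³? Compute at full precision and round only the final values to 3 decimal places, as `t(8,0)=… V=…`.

span = t_max - t_min = 2.2 - 0.5 = 1.700
L(8,0) = 156, L_eff = 1 - 156/255 = 0.388235 (inverted)
t(8,0) = 2.2 - 1.700·0.388235 = 1.540
Σt over all 9·9 pixels = 15751/150 ≈ 105.0066667
V = pitch²·Σt = 1.63²·15751/150 = 278.992

t(8,0)=1.540 V=278.992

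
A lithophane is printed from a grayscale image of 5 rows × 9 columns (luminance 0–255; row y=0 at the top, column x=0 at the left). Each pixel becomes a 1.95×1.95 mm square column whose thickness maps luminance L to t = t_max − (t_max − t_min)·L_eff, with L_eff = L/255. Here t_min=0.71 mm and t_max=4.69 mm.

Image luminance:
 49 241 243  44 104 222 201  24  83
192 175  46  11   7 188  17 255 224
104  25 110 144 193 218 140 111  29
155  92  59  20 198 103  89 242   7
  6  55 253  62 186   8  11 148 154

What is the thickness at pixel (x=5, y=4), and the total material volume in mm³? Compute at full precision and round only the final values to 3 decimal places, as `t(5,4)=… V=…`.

t(5,4)=4.565 V=491.055

span = t_max - t_min = 4.69 - 0.71 = 3.980
L(5,4) = 8, L_eff = 8/255 = 0.031373
t(5,4) = 4.69 - 3.980·0.031373 = 4.565
Σt over all 5·9 pixels = 3293071/25500 ≈ 129.1400392
V = pitch²·Σt = 1.95²·3293071/25500 = 491.055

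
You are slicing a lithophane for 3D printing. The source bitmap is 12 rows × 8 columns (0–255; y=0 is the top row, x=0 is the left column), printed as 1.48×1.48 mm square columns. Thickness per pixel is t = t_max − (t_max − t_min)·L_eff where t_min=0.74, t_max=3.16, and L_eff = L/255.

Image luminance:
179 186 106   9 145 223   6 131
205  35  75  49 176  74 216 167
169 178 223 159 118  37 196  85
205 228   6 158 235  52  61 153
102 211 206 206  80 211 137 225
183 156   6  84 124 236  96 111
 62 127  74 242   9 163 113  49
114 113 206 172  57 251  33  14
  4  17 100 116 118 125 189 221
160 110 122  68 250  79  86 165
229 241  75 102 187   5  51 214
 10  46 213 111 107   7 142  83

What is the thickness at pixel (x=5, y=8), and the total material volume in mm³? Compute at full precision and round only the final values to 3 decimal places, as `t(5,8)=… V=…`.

span = t_max - t_min = 3.16 - 0.74 = 2.420
L(5,8) = 125, L_eff = 125/255 = 0.490196
t(5,8) = 3.16 - 2.420·0.490196 = 1.974
Σt over all 12·8 pixels = 798383/4250 ≈ 187.8548235
V = pitch²·Σt = 1.48²·798383/4250 = 411.477

t(5,8)=1.974 V=411.477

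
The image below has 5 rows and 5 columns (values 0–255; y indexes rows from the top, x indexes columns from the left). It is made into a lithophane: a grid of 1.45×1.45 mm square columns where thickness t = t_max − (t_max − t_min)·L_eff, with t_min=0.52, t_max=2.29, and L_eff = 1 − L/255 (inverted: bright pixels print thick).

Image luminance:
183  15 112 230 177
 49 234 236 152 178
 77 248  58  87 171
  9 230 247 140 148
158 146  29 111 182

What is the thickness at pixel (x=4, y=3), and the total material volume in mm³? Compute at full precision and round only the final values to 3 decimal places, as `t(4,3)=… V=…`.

t(4,3)=1.547 V=79.972

span = t_max - t_min = 2.29 - 0.52 = 1.770
L(4,3) = 148, L_eff = 1 - 148/255 = 0.419608 (inverted)
t(4,3) = 2.29 - 1.770·0.419608 = 1.547
Σt over all 5·5 pixels = 323313/8500 ≈ 38.0368235
V = pitch²·Σt = 1.45²·323313/8500 = 79.972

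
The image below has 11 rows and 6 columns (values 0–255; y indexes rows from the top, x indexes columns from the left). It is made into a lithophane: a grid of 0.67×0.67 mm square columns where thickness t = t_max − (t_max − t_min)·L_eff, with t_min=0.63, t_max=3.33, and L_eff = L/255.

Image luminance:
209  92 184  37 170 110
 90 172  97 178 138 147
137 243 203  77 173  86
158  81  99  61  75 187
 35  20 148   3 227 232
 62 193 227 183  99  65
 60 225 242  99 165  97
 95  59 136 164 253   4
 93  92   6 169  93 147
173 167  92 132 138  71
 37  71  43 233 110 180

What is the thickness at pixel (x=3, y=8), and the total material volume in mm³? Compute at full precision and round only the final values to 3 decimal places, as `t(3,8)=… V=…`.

span = t_max - t_min = 3.33 - 0.63 = 2.700
L(3,8) = 169, L_eff = 169/255 = 0.662745
t(3,8) = 3.33 - 2.700·0.662745 = 1.541
Σt over all 11·6 pixels = 111717/850 ≈ 131.4317647
V = pitch²·Σt = 0.67²·111717/850 = 59.000

t(3,8)=1.541 V=59.000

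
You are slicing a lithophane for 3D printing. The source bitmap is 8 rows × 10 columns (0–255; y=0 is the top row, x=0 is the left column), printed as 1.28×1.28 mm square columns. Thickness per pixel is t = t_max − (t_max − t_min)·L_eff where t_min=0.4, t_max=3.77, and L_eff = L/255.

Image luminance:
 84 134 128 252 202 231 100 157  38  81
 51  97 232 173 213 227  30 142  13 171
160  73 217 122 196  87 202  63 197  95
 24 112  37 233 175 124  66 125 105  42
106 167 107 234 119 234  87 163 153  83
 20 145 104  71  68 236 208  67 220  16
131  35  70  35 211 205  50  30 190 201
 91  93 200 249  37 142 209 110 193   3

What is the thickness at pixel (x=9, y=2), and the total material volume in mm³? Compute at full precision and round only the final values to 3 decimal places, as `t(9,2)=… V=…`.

t(9,2)=2.515 V=271.033

span = t_max - t_min = 3.77 - 0.4 = 3.370
L(9,2) = 95, L_eff = 95/255 = 0.372549
t(9,2) = 3.77 - 3.370·0.372549 = 2.515
Σt over all 8·10 pixels = 1054588/6375 ≈ 165.4255686
V = pitch²·Σt = 1.28²·1054588/6375 = 271.033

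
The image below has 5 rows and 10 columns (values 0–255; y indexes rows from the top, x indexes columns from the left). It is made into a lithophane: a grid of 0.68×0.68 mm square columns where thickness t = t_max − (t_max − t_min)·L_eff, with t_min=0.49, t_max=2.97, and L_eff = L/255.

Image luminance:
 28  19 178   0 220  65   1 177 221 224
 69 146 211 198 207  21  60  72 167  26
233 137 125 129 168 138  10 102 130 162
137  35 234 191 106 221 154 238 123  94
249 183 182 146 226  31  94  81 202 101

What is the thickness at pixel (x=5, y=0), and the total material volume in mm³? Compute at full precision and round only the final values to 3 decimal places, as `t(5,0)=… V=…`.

t(5,0)=2.338 V=38.662

span = t_max - t_min = 2.97 - 0.49 = 2.480
L(5,0) = 65, L_eff = 65/255 = 0.254902
t(5,0) = 2.97 - 2.480·0.254902 = 2.338
Σt over all 5·10 pixels = 355349/4250 ≈ 83.6115294
V = pitch²·Σt = 0.68²·355349/4250 = 38.662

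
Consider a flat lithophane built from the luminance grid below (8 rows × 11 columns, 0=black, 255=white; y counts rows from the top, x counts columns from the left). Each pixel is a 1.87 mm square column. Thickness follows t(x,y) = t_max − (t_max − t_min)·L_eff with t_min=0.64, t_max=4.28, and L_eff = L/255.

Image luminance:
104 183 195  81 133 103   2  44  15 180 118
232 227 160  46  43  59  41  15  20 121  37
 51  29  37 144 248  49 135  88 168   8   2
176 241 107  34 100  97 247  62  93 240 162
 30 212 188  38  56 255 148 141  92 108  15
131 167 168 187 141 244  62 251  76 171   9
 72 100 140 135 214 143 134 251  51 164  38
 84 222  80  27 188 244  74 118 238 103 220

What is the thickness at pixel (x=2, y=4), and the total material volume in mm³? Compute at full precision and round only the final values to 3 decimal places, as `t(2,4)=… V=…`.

t(2,4)=1.596 V=787.608

span = t_max - t_min = 4.28 - 0.64 = 3.640
L(2,4) = 188, L_eff = 188/255 = 0.737255
t(2,4) = 4.28 - 3.640·0.737255 = 1.596
Σt over all 8·11 pixels = 1435843/6375 ≈ 225.2302745
V = pitch²·Σt = 1.87²·1435843/6375 = 787.608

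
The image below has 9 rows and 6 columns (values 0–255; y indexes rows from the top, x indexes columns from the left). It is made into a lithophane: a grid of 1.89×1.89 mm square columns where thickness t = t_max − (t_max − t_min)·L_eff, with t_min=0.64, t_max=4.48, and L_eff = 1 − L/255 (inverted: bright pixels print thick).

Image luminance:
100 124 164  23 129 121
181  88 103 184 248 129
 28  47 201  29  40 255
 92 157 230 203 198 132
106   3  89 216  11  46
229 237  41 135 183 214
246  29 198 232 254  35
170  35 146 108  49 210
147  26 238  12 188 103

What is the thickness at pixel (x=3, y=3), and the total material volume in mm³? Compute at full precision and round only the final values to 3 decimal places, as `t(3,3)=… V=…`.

t(3,3)=3.697 V=507.632

span = t_max - t_min = 4.48 - 0.64 = 3.840
L(3,3) = 203, L_eff = 1 - 203/255 = 0.203922 (inverted)
t(3,3) = 4.48 - 3.840·0.203922 = 3.697
Σt over all 9·6 pixels = 301984/2125 ≈ 142.1101176
V = pitch²·Σt = 1.89²·301984/2125 = 507.632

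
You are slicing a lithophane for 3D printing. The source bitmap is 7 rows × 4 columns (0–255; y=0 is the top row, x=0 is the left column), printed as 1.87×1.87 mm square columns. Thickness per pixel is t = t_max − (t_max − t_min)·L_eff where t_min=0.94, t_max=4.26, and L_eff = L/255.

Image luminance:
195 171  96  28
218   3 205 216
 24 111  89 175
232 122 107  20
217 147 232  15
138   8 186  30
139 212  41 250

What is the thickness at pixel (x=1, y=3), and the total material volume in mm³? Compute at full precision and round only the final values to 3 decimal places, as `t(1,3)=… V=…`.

t(1,3)=2.672 V=251.979

span = t_max - t_min = 4.26 - 0.94 = 3.320
L(1,3) = 122, L_eff = 122/255 = 0.478431
t(1,3) = 4.26 - 3.320·0.478431 = 2.672
Σt over all 7·4 pixels = 153123/2125 ≈ 72.0578824
V = pitch²·Σt = 1.87²·153123/2125 = 251.979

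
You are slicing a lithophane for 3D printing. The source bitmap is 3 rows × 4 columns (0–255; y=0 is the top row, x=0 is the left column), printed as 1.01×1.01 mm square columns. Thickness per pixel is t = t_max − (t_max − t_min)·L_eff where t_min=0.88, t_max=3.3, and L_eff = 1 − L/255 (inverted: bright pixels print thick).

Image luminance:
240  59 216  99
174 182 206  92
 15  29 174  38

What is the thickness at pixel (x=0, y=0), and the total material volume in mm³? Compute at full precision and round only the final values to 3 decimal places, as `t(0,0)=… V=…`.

t(0,0)=3.158 V=25.526

span = t_max - t_min = 3.3 - 0.88 = 2.420
L(0,0) = 240, L_eff = 1 - 240/255 = 0.058824 (inverted)
t(0,0) = 3.3 - 2.420·0.058824 = 3.158
Σt over all 3·4 pixels = 53174/2125 ≈ 25.0230588
V = pitch²·Σt = 1.01²·53174/2125 = 25.526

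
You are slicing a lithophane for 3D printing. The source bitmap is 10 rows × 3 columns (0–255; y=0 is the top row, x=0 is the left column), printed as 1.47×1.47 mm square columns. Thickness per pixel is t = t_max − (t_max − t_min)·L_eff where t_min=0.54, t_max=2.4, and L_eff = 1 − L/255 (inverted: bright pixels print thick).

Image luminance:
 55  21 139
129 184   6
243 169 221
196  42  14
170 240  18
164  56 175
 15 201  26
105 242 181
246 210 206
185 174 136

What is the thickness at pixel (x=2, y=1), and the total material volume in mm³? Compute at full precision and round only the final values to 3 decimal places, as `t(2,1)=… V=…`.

span = t_max - t_min = 2.4 - 0.54 = 1.860
L(2,1) = 6, L_eff = 1 - 6/255 = 0.976471 (inverted)
t(2,1) = 2.4 - 1.860·0.976471 = 0.584
Σt over all 10·3 pixels = 198089/4250 ≈ 46.6091765
V = pitch²·Σt = 1.47²·198089/4250 = 100.718

t(2,1)=0.584 V=100.718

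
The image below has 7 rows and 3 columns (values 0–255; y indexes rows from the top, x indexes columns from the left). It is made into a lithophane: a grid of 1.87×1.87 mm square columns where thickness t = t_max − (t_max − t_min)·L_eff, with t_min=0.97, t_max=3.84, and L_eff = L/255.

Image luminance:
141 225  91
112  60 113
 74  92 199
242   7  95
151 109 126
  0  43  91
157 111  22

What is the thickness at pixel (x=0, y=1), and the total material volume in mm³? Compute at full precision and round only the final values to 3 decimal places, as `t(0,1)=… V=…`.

t(0,1)=2.579 V=193.003

span = t_max - t_min = 3.84 - 0.97 = 2.870
L(0,1) = 112, L_eff = 112/255 = 0.439216
t(0,1) = 3.84 - 2.870·0.439216 = 2.579
Σt over all 7·3 pixels = 82789/1500 ≈ 55.1926667
V = pitch²·Σt = 1.87²·82789/1500 = 193.003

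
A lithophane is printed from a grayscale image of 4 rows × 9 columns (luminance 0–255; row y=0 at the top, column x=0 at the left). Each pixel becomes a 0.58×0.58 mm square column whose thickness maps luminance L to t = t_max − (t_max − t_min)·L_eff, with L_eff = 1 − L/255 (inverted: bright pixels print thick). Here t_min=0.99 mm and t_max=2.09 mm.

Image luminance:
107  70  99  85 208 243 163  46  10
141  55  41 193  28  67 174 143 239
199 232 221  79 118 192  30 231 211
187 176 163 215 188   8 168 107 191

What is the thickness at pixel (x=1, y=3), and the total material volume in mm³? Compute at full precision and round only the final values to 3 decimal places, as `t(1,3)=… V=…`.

span = t_max - t_min = 2.09 - 0.99 = 1.100
L(1,3) = 176, L_eff = 1 - 176/255 = 0.309804 (inverted)
t(1,3) = 2.09 - 1.100·0.309804 = 1.749
Σt over all 4·9 pixels = 4873/85 ≈ 57.3294118
V = pitch²·Σt = 0.58²·4873/85 = 19.286

t(1,3)=1.749 V=19.286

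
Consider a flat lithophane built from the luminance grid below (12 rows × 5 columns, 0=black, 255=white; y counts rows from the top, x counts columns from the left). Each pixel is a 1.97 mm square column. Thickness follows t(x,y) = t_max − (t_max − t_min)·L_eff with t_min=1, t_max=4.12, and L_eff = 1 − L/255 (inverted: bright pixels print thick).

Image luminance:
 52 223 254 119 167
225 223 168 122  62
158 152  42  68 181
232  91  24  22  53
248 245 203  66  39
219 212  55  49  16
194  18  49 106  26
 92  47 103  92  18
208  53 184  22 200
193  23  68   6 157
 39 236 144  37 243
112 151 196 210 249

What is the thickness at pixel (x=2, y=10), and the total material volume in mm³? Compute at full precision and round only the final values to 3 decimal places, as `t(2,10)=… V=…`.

span = t_max - t_min = 4.12 - 1 = 3.120
L(2,10) = 144, L_eff = 1 - 144/255 = 0.435294 (inverted)
t(2,10) = 4.12 - 3.120·0.435294 = 2.762
Σt over all 12·5 pixels = 321616/2125 ≈ 151.3487059
V = pitch²·Σt = 1.97²·321616/2125 = 587.369

t(2,10)=2.762 V=587.369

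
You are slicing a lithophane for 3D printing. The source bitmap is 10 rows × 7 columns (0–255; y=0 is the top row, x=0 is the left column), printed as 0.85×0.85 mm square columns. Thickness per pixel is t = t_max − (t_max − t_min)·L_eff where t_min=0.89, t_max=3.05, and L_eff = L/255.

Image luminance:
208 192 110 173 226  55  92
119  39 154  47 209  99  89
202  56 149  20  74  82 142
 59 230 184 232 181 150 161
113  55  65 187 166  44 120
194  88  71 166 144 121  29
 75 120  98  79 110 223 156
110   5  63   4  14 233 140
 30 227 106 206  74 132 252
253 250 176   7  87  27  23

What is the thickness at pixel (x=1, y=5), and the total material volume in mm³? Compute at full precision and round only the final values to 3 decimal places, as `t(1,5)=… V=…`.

span = t_max - t_min = 3.05 - 0.89 = 2.160
L(1,5) = 88, L_eff = 88/255 = 0.345098
t(1,5) = 3.05 - 2.160·0.345098 = 2.305
Σt over all 10·7 pixels = 598603/4250 ≈ 140.8477647
V = pitch²·Σt = 0.85²·598603/4250 = 101.763

t(1,5)=2.305 V=101.763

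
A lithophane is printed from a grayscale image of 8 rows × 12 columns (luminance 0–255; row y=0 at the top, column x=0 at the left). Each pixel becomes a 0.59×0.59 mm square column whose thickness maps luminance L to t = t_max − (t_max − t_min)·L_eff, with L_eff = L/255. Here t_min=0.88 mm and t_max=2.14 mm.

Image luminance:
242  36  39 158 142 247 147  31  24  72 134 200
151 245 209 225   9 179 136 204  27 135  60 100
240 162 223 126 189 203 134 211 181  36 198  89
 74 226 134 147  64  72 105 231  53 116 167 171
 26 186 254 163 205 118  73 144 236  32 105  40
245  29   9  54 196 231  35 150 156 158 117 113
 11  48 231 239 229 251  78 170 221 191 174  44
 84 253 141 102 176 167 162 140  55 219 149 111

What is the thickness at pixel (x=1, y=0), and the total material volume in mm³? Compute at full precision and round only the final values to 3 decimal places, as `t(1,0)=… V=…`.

t(1,0)=1.962 V=48.422

span = t_max - t_min = 2.14 - 0.88 = 1.260
L(1,0) = 36, L_eff = 36/255 = 0.141176
t(1,0) = 2.14 - 1.260·0.141176 = 1.962
Σt over all 8·12 pixels = 118239/850 ≈ 139.1047059
V = pitch²·Σt = 0.59²·118239/850 = 48.422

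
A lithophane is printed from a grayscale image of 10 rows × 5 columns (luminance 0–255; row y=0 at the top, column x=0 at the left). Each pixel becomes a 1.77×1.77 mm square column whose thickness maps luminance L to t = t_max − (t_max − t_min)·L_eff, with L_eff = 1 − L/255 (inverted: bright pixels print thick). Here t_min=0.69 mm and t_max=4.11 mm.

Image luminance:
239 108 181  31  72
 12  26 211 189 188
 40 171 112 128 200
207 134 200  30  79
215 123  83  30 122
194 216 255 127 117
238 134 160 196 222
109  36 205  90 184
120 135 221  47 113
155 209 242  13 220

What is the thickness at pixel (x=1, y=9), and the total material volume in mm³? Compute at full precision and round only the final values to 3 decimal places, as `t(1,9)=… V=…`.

span = t_max - t_min = 4.11 - 0.69 = 3.420
L(1,9) = 209, L_eff = 1 - 209/255 = 0.180392 (inverted)
t(1,9) = 4.11 - 3.420·0.180392 = 3.493
Σt over all 10·5 pixels = 129.576
V = pitch²·Σt = 1.77²·129.576 = 405.949

t(1,9)=3.493 V=405.949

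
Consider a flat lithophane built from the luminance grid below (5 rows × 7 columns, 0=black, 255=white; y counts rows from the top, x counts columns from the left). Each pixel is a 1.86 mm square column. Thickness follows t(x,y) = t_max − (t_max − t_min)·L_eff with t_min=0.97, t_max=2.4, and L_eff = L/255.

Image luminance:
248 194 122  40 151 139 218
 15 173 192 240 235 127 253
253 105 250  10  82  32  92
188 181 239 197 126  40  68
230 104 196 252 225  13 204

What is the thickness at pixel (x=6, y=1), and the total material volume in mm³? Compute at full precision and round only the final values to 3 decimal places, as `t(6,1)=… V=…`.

span = t_max - t_min = 2.4 - 0.97 = 1.430
L(6,1) = 253, L_eff = 253/255 = 0.992157
t(6,1) = 2.4 - 1.430·0.992157 = 0.981
Σt over all 5·7 pixels = 682469/12750 ≈ 53.5269804
V = pitch²·Σt = 1.86²·682469/12750 = 185.182

t(6,1)=0.981 V=185.182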